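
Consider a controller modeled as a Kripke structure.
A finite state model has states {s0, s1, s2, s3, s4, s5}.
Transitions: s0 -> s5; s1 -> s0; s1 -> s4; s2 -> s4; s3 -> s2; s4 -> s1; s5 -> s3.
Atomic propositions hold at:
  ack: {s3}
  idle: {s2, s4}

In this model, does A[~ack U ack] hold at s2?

No

Sat(~ack) = {s0, s1, s2, s4, s5}
A[~ack U ack]: least fixpoint, start Z0 = Sat(ack) = {s3}, add states in Sat(~ack) with every successor in Z. Z1 = {s3, s5}; Z2 = {s0, s3, s5}; fixed.
Sat(A[~ack U ack]) = {s0, s3, s5}
s2 ∉ Sat(A[~ack U ack]) = {s0, s3, s5}, so the formula does not hold at s2.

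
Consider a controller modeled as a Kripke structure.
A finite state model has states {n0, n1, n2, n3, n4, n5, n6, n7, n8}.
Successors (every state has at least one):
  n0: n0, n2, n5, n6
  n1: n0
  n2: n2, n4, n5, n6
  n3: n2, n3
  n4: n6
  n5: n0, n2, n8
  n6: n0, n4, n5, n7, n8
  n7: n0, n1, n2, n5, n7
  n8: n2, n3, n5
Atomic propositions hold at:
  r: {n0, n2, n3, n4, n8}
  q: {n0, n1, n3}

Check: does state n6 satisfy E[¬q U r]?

Sat(¬q) = {n2, n4, n5, n6, n7, n8}
E[¬q U r]: least fixpoint, start Z0 = Sat(r) = {n0, n2, n3, n4, n8}, add states in Sat(¬q) with some successor in Z. Z1 = {n0, n2, n3, n4, n5, n6, n7, n8}; fixed.
Sat(E[¬q U r]) = {n0, n2, n3, n4, n5, n6, n7, n8}
n6 ∈ Sat(E[¬q U r]) = {n0, n2, n3, n4, n5, n6, n7, n8}, so the formula holds at n6.

Yes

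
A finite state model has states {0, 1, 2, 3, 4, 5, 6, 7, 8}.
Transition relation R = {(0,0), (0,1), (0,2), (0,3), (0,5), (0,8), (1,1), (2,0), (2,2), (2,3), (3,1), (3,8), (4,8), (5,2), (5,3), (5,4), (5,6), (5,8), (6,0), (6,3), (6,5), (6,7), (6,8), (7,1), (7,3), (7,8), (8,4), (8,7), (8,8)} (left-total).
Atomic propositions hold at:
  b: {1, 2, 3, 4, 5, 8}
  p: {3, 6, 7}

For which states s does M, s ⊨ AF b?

{1, 2, 3, 4, 5, 7, 8}

AF b: least fixpoint, start Z0 = {1, 2, 3, 4, 5, 8}, add states with every successor in Z. Z1 = {1, 2, 3, 4, 5, 7, 8}; fixed.
Sat(AF b) = {1, 2, 3, 4, 5, 7, 8}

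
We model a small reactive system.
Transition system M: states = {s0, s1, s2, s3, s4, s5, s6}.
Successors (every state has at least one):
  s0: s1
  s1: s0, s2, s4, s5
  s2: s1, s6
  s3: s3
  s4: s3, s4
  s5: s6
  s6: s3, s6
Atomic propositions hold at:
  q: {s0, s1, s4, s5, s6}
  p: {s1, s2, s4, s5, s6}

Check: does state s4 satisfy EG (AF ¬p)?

Sat(¬p) = {s0, s3}
AF ¬p: least fixpoint, start Z0 = {s0, s3}, add states with every successor in Z. Already a fixed point.
Sat(AF ¬p) = {s0, s3}
EG (AF ¬p): greatest fixpoint, start Z0 = {s0, s3}, keep only states in Sat with some successor in Z. Z1 = {s3}; fixed.
Sat(EG (AF ¬p)) = {s3}
s4 ∉ Sat(EG (AF ¬p)) = {s3}, so the formula does not hold at s4.

No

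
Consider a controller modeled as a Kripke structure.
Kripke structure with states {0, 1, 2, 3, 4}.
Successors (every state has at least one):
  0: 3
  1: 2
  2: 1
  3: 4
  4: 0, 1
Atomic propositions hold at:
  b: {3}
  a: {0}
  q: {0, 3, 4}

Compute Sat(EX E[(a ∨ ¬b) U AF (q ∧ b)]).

{0, 3, 4}

Sat(¬b) = {0, 1, 2, 4}
Sat(a ∨ ¬b) = {0, 1, 2, 4}
Sat(q ∧ b) = {3}
AF (q ∧ b): least fixpoint, start Z0 = {3}, add states with every successor in Z. Z1 = {0, 3}; fixed.
Sat(AF (q ∧ b)) = {0, 3}
E[(a ∨ ¬b) U AF (q ∧ b)]: least fixpoint, start Z0 = Sat(AF (q ∧ b)) = {0, 3}, add states in Sat(a ∨ ¬b) with some successor in Z. Z1 = {0, 3, 4}; fixed.
Sat(E[(a ∨ ¬b) U AF (q ∧ b)]) = {0, 3, 4}
Sat(EX E[(a ∨ ¬b) U AF (q ∧ b)]) = {s : some successor in {0, 3, 4}} = {0, 3, 4}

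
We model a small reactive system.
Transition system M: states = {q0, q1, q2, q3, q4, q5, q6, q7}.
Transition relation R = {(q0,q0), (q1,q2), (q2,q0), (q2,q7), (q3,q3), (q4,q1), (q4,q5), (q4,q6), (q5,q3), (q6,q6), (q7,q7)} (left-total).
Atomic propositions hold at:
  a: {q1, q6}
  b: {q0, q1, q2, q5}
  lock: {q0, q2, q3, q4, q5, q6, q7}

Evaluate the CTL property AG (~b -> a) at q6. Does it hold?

Sat(~b) = {q3, q4, q6, q7}
Sat(~b -> a) = {q0, q1, q2, q5, q6}
AG (~b -> a): greatest fixpoint, start Z0 = {q0, q1, q2, q5, q6}, keep only states in Sat with every successor in Z. Z1 = {q0, q1, q6}; Z2 = {q0, q6}; fixed.
Sat(AG (~b -> a)) = {q0, q6}
q6 ∈ Sat(AG (~b -> a)) = {q0, q6}, so the formula holds at q6.

Yes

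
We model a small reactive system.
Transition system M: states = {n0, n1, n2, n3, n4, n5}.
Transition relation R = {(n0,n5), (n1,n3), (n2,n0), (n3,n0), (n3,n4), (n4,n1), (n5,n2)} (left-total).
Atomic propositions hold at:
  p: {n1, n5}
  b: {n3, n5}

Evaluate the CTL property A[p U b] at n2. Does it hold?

A[p U b]: least fixpoint, start Z0 = Sat(b) = {n3, n5}, add states in Sat(p) with every successor in Z. Z1 = {n1, n3, n5}; fixed.
Sat(A[p U b]) = {n1, n3, n5}
n2 ∉ Sat(A[p U b]) = {n1, n3, n5}, so the formula does not hold at n2.

No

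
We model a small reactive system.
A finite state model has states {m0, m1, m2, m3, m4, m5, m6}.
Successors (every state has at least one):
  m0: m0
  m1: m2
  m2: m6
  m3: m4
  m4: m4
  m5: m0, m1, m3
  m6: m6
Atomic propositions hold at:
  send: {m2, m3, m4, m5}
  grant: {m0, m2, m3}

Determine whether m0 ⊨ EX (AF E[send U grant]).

Yes

E[send U grant]: least fixpoint, start Z0 = Sat(grant) = {m0, m2, m3}, add states in Sat(send) with some successor in Z. Z1 = {m0, m2, m3, m5}; fixed.
Sat(E[send U grant]) = {m0, m2, m3, m5}
AF E[send U grant]: least fixpoint, start Z0 = {m0, m2, m3, m5}, add states with every successor in Z. Z1 = {m0, m1, m2, m3, m5}; fixed.
Sat(AF E[send U grant]) = {m0, m1, m2, m3, m5}
Sat(EX (AF E[send U grant])) = {s : some successor in {m0, m1, m2, m3, m5}} = {m0, m1, m5}
m0 ∈ Sat(EX (AF E[send U grant])) = {m0, m1, m5}, so the formula holds at m0.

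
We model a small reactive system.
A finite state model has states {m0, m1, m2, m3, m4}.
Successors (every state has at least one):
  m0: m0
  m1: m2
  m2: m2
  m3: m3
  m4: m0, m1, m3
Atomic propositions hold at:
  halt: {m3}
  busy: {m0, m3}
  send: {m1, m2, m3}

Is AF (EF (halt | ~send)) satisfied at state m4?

Yes

Sat(~send) = {m0, m4}
Sat(halt | ~send) = {m0, m3, m4}
EF (halt | ~send): least fixpoint, start Z0 = {m0, m3, m4}, add states with some successor in Z. Already a fixed point.
Sat(EF (halt | ~send)) = {m0, m3, m4}
AF (EF (halt | ~send)): least fixpoint, start Z0 = {m0, m3, m4}, add states with every successor in Z. Already a fixed point.
Sat(AF (EF (halt | ~send))) = {m0, m3, m4}
m4 ∈ Sat(AF (EF (halt | ~send))) = {m0, m3, m4}, so the formula holds at m4.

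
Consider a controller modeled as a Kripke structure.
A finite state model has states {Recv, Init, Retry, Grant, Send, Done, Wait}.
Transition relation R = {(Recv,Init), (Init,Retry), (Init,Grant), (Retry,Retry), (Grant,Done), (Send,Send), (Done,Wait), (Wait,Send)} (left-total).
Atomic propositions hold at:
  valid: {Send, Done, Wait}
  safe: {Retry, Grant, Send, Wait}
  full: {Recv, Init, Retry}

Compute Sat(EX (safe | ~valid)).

{Recv, Init, Retry, Send, Done, Wait}

Sat(~valid) = {Recv, Init, Retry, Grant}
Sat(safe | ~valid) = {Recv, Init, Retry, Grant, Send, Wait}
Sat(EX (safe | ~valid)) = {s : some successor in {Recv, Init, Retry, Grant, Send, Wait}} = {Recv, Init, Retry, Send, Done, Wait}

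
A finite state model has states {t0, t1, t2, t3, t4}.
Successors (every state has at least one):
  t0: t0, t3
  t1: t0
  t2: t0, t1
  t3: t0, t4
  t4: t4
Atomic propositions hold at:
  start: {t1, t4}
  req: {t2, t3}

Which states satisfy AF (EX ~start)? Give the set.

Sat(~start) = {t0, t2, t3}
Sat(EX ~start) = {s : some successor in {t0, t2, t3}} = {t0, t1, t2, t3}
AF (EX ~start): least fixpoint, start Z0 = {t0, t1, t2, t3}, add states with every successor in Z. Already a fixed point.
Sat(AF (EX ~start)) = {t0, t1, t2, t3}

{t0, t1, t2, t3}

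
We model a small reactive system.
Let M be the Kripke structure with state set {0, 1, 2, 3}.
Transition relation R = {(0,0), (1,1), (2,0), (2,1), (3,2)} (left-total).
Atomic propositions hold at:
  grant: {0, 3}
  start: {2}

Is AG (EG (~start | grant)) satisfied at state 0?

Yes

Sat(~start) = {0, 1, 3}
Sat(~start | grant) = {0, 1, 3}
EG (~start | grant): greatest fixpoint, start Z0 = {0, 1, 3}, keep only states in Sat with some successor in Z. Z1 = {0, 1}; fixed.
Sat(EG (~start | grant)) = {0, 1}
AG (EG (~start | grant)): greatest fixpoint, start Z0 = {0, 1}, keep only states in Sat with every successor in Z. Already a fixed point.
Sat(AG (EG (~start | grant))) = {0, 1}
0 ∈ Sat(AG (EG (~start | grant))) = {0, 1}, so the formula holds at 0.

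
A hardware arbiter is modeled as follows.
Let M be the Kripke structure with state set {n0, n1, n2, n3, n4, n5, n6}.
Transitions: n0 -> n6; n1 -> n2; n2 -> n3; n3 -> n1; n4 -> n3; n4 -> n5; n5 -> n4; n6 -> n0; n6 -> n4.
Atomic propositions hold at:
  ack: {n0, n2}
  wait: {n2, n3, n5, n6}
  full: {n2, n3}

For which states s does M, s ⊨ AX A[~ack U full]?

{n1, n2, n3}

Sat(~ack) = {n1, n3, n4, n5, n6}
A[~ack U full]: least fixpoint, start Z0 = Sat(full) = {n2, n3}, add states in Sat(~ack) with every successor in Z. Z1 = {n1, n2, n3}; fixed.
Sat(A[~ack U full]) = {n1, n2, n3}
Sat(AX A[~ack U full]) = {s : every successor in {n1, n2, n3}} = {n1, n2, n3}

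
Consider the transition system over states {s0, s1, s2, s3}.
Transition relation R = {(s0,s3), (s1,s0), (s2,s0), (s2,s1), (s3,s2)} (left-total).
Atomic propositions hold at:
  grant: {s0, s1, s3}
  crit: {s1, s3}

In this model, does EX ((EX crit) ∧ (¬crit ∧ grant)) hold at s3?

No

Sat(EX crit) = {s : some successor in {s1, s3}} = {s0, s2}
Sat(¬crit) = {s0, s2}
Sat(¬crit ∧ grant) = {s0}
Sat((EX crit) ∧ (¬crit ∧ grant)) = {s0}
Sat(EX ((EX crit) ∧ (¬crit ∧ grant))) = {s : some successor in {s0}} = {s1, s2}
s3 ∉ Sat(EX ((EX crit) ∧ (¬crit ∧ grant))) = {s1, s2}, so the formula does not hold at s3.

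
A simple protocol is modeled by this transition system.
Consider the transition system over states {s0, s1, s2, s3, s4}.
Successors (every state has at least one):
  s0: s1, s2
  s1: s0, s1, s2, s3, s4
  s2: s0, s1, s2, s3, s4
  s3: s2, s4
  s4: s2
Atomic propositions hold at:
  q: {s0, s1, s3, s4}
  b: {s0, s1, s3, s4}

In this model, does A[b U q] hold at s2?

A[b U q]: least fixpoint, start Z0 = Sat(q) = {s0, s1, s3, s4}, add states in Sat(b) with every successor in Z. Already a fixed point.
Sat(A[b U q]) = {s0, s1, s3, s4}
s2 ∉ Sat(A[b U q]) = {s0, s1, s3, s4}, so the formula does not hold at s2.

No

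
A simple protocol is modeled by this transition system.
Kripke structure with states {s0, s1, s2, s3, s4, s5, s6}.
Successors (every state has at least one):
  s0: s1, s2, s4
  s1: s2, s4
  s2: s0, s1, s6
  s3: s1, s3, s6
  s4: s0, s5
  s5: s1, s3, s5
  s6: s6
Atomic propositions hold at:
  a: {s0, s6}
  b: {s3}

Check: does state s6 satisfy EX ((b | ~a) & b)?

No

Sat(~a) = {s1, s2, s3, s4, s5}
Sat(b | ~a) = {s1, s2, s3, s4, s5}
Sat((b | ~a) & b) = {s3}
Sat(EX ((b | ~a) & b)) = {s : some successor in {s3}} = {s3, s5}
s6 ∉ Sat(EX ((b | ~a) & b)) = {s3, s5}, so the formula does not hold at s6.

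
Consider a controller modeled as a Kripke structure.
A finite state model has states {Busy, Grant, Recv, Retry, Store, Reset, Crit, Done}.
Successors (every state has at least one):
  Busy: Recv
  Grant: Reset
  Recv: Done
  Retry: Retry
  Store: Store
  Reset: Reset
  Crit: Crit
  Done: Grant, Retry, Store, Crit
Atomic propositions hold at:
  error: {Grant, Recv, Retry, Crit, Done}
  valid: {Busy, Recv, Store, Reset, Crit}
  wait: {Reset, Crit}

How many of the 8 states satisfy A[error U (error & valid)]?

Sat(error & valid) = {Recv, Crit}
A[error U (error & valid)]: least fixpoint, start Z0 = Sat((error & valid)) = {Recv, Crit}, add states in Sat(error) with every successor in Z. Already a fixed point.
Sat(A[error U (error & valid)]) = {Recv, Crit}
|Sat(A[error U (error & valid)])| = |{Recv, Crit}| = 2.

2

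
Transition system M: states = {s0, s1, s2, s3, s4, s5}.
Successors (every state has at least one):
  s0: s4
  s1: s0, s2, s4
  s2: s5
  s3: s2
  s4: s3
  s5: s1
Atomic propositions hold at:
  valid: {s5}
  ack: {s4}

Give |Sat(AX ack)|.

Sat(AX ack) = {s : every successor in {s4}} = {s0}
|Sat(AX ack)| = |{s0}| = 1.

1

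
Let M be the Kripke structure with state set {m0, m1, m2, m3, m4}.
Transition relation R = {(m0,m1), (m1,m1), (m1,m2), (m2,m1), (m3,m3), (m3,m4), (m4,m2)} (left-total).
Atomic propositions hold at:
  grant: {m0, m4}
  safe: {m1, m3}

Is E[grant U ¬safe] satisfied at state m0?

Yes

Sat(¬safe) = {m0, m2, m4}
E[grant U ¬safe]: least fixpoint, start Z0 = Sat(¬safe) = {m0, m2, m4}, add states in Sat(grant) with some successor in Z. Already a fixed point.
Sat(E[grant U ¬safe]) = {m0, m2, m4}
m0 ∈ Sat(E[grant U ¬safe]) = {m0, m2, m4}, so the formula holds at m0.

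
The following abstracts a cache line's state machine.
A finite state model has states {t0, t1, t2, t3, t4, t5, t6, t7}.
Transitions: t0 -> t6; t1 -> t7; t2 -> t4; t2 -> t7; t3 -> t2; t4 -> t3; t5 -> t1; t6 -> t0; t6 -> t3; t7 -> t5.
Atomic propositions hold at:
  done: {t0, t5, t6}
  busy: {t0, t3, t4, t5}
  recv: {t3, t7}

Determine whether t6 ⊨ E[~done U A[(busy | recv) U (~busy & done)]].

Sat(~done) = {t1, t2, t3, t4, t7}
Sat(busy | recv) = {t0, t3, t4, t5, t7}
Sat(~busy) = {t1, t2, t6, t7}
Sat(~busy & done) = {t6}
A[(busy | recv) U (~busy & done)]: least fixpoint, start Z0 = Sat((~busy & done)) = {t6}, add states in Sat(busy | recv) with every successor in Z. Z1 = {t0, t6}; fixed.
Sat(A[(busy | recv) U (~busy & done)]) = {t0, t6}
E[~done U A[(busy | recv) U (~busy & done)]]: least fixpoint, start Z0 = Sat(A[(busy | recv) U (~busy & done)]) = {t0, t6}, add states in Sat(~done) with some successor in Z. Already a fixed point.
Sat(E[~done U A[(busy | recv) U (~busy & done)]]) = {t0, t6}
t6 ∈ Sat(E[~done U A[(busy | recv) U (~busy & done)]]) = {t0, t6}, so the formula holds at t6.

Yes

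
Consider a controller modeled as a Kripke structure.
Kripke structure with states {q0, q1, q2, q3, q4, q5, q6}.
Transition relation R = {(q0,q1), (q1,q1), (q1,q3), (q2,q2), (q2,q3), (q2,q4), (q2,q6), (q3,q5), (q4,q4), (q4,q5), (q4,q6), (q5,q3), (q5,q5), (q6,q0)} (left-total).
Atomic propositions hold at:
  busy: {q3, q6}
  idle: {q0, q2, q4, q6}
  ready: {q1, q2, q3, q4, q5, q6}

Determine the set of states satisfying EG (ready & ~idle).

Sat(~idle) = {q1, q3, q5}
Sat(ready & ~idle) = {q1, q3, q5}
EG (ready & ~idle): greatest fixpoint, start Z0 = {q1, q3, q5}, keep only states in Sat with some successor in Z. Already a fixed point.
Sat(EG (ready & ~idle)) = {q1, q3, q5}

{q1, q3, q5}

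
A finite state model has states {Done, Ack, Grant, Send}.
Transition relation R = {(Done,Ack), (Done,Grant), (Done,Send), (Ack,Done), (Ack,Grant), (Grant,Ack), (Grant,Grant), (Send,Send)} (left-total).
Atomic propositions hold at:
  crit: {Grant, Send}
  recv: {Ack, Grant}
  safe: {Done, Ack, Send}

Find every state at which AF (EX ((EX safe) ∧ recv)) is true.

{Done, Ack, Grant}

Sat(EX safe) = {s : some successor in {Done, Ack, Send}} = {Done, Ack, Grant, Send}
Sat((EX safe) ∧ recv) = {Ack, Grant}
Sat(EX ((EX safe) ∧ recv)) = {s : some successor in {Ack, Grant}} = {Done, Ack, Grant}
AF (EX ((EX safe) ∧ recv)): least fixpoint, start Z0 = {Done, Ack, Grant}, add states with every successor in Z. Already a fixed point.
Sat(AF (EX ((EX safe) ∧ recv))) = {Done, Ack, Grant}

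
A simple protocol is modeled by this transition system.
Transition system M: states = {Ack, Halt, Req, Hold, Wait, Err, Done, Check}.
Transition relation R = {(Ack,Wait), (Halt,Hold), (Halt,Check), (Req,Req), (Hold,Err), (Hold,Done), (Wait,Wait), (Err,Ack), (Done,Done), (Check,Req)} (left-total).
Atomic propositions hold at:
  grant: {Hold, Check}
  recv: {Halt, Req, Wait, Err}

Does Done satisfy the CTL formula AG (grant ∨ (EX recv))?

No

Sat(EX recv) = {s : some successor in {Halt, Req, Wait, Err}} = {Ack, Req, Hold, Wait, Check}
Sat(grant ∨ (EX recv)) = {Ack, Req, Hold, Wait, Check}
AG (grant ∨ (EX recv)): greatest fixpoint, start Z0 = {Ack, Req, Hold, Wait, Check}, keep only states in Sat with every successor in Z. Z1 = {Ack, Req, Wait, Check}; fixed.
Sat(AG (grant ∨ (EX recv))) = {Ack, Req, Wait, Check}
Done ∉ Sat(AG (grant ∨ (EX recv))) = {Ack, Req, Wait, Check}, so the formula does not hold at Done.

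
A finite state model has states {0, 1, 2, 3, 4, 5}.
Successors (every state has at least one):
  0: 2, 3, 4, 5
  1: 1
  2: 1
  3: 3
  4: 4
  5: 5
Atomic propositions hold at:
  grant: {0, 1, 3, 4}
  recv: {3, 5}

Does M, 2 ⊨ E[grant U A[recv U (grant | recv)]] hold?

Sat(grant | recv) = {0, 1, 3, 4, 5}
A[recv U (grant | recv)]: least fixpoint, start Z0 = Sat((grant | recv)) = {0, 1, 3, 4, 5}, add states in Sat(recv) with every successor in Z. Already a fixed point.
Sat(A[recv U (grant | recv)]) = {0, 1, 3, 4, 5}
E[grant U A[recv U (grant | recv)]]: least fixpoint, start Z0 = Sat(A[recv U (grant | recv)]) = {0, 1, 3, 4, 5}, add states in Sat(grant) with some successor in Z. Already a fixed point.
Sat(E[grant U A[recv U (grant | recv)]]) = {0, 1, 3, 4, 5}
2 ∉ Sat(E[grant U A[recv U (grant | recv)]]) = {0, 1, 3, 4, 5}, so the formula does not hold at 2.

No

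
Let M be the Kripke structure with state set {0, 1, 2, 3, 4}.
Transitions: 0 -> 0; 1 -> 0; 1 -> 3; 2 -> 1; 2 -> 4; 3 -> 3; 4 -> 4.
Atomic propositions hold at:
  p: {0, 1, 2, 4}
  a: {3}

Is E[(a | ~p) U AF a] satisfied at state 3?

Yes

Sat(~p) = {3}
Sat(a | ~p) = {3}
AF a: least fixpoint, start Z0 = {3}, add states with every successor in Z. Already a fixed point.
Sat(AF a) = {3}
E[(a | ~p) U AF a]: least fixpoint, start Z0 = Sat(AF a) = {3}, add states in Sat(a | ~p) with some successor in Z. Already a fixed point.
Sat(E[(a | ~p) U AF a]) = {3}
3 ∈ Sat(E[(a | ~p) U AF a]) = {3}, so the formula holds at 3.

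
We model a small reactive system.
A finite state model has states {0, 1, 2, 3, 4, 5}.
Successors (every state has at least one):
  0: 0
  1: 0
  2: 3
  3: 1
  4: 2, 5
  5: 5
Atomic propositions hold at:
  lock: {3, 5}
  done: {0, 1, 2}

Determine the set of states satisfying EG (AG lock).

{5}

AG lock: greatest fixpoint, start Z0 = {3, 5}, keep only states in Sat with every successor in Z. Z1 = {5}; fixed.
Sat(AG lock) = {5}
EG (AG lock): greatest fixpoint, start Z0 = {5}, keep only states in Sat with some successor in Z. Already a fixed point.
Sat(EG (AG lock)) = {5}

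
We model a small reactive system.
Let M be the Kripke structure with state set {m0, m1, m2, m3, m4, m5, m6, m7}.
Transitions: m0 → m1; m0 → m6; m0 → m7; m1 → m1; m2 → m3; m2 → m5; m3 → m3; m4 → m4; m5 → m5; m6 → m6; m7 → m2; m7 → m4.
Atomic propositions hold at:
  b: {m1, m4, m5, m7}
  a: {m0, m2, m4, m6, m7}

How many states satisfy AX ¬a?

Sat(¬a) = {m1, m3, m5}
Sat(AX ¬a) = {s : every successor in {m1, m3, m5}} = {m1, m2, m3, m5}
|Sat(AX ¬a)| = |{m1, m2, m3, m5}| = 4.

4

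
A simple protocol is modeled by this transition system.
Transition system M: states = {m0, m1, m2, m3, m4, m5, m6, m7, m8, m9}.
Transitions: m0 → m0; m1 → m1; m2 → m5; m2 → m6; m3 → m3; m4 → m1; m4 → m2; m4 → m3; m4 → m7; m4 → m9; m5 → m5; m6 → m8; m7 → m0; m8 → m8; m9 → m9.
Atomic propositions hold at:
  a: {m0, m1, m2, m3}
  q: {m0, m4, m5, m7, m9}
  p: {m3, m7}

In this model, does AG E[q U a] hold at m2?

No

E[q U a]: least fixpoint, start Z0 = Sat(a) = {m0, m1, m2, m3}, add states in Sat(q) with some successor in Z. Z1 = {m0, m1, m2, m3, m4, m7}; fixed.
Sat(E[q U a]) = {m0, m1, m2, m3, m4, m7}
AG E[q U a]: greatest fixpoint, start Z0 = {m0, m1, m2, m3, m4, m7}, keep only states in Sat with every successor in Z. Z1 = {m0, m1, m3, m7}; fixed.
Sat(AG E[q U a]) = {m0, m1, m3, m7}
m2 ∉ Sat(AG E[q U a]) = {m0, m1, m3, m7}, so the formula does not hold at m2.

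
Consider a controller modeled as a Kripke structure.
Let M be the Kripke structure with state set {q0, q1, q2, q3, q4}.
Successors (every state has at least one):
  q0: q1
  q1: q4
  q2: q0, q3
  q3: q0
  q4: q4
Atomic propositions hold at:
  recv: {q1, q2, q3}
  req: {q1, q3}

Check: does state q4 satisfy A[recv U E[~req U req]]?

No

Sat(~req) = {q0, q2, q4}
E[~req U req]: least fixpoint, start Z0 = Sat(req) = {q1, q3}, add states in Sat(~req) with some successor in Z. Z1 = {q0, q1, q2, q3}; fixed.
Sat(E[~req U req]) = {q0, q1, q2, q3}
A[recv U E[~req U req]]: least fixpoint, start Z0 = Sat(E[~req U req]) = {q0, q1, q2, q3}, add states in Sat(recv) with every successor in Z. Already a fixed point.
Sat(A[recv U E[~req U req]]) = {q0, q1, q2, q3}
q4 ∉ Sat(A[recv U E[~req U req]]) = {q0, q1, q2, q3}, so the formula does not hold at q4.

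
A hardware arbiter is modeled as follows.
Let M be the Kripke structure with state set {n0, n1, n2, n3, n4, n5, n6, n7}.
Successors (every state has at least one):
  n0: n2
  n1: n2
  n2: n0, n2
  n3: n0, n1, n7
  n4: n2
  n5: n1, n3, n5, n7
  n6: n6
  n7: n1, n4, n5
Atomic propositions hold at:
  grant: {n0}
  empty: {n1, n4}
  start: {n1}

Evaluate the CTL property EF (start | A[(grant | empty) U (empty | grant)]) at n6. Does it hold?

Sat(grant | empty) = {n0, n1, n4}
Sat(empty | grant) = {n0, n1, n4}
A[(grant | empty) U (empty | grant)]: least fixpoint, start Z0 = Sat((empty | grant)) = {n0, n1, n4}, add states in Sat(grant | empty) with every successor in Z. Already a fixed point.
Sat(A[(grant | empty) U (empty | grant)]) = {n0, n1, n4}
Sat(start | A[(grant | empty) U (empty | grant)]) = {n0, n1, n4}
EF (start | A[(grant | empty) U (empty | grant)]): least fixpoint, start Z0 = {n0, n1, n4}, add states with some successor in Z. Z1 = {n0, n1, n2, n3, n4, n5, n7}; fixed.
Sat(EF (start | A[(grant | empty) U (empty | grant)])) = {n0, n1, n2, n3, n4, n5, n7}
n6 ∉ Sat(EF (start | A[(grant | empty) U (empty | grant)])) = {n0, n1, n2, n3, n4, n5, n7}, so the formula does not hold at n6.

No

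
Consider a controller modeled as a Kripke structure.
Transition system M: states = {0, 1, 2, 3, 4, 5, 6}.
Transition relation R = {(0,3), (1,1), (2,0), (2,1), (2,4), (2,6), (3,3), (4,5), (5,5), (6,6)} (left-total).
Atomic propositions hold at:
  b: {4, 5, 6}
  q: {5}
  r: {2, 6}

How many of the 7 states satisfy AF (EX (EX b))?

4

Sat(EX b) = {s : some successor in {4, 5, 6}} = {2, 4, 5, 6}
Sat(EX (EX b)) = {s : some successor in {2, 4, 5, 6}} = {2, 4, 5, 6}
AF (EX (EX b)): least fixpoint, start Z0 = {2, 4, 5, 6}, add states with every successor in Z. Already a fixed point.
Sat(AF (EX (EX b))) = {2, 4, 5, 6}
|Sat(AF (EX (EX b)))| = |{2, 4, 5, 6}| = 4.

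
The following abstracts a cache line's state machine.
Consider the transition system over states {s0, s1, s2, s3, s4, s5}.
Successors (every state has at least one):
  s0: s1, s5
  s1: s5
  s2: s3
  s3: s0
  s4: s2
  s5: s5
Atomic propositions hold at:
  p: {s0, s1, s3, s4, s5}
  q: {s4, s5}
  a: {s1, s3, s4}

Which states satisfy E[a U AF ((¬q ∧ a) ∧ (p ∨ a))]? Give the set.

Sat(¬q) = {s0, s1, s2, s3}
Sat(¬q ∧ a) = {s1, s3}
Sat(p ∨ a) = {s0, s1, s3, s4, s5}
Sat((¬q ∧ a) ∧ (p ∨ a)) = {s1, s3}
AF ((¬q ∧ a) ∧ (p ∨ a)): least fixpoint, start Z0 = {s1, s3}, add states with every successor in Z. Z1 = {s1, s2, s3}; Z2 = {s1, s2, s3, s4}; fixed.
Sat(AF ((¬q ∧ a) ∧ (p ∨ a))) = {s1, s2, s3, s4}
E[a U AF ((¬q ∧ a) ∧ (p ∨ a))]: least fixpoint, start Z0 = Sat(AF ((¬q ∧ a) ∧ (p ∨ a))) = {s1, s2, s3, s4}, add states in Sat(a) with some successor in Z. Already a fixed point.
Sat(E[a U AF ((¬q ∧ a) ∧ (p ∨ a))]) = {s1, s2, s3, s4}

{s1, s2, s3, s4}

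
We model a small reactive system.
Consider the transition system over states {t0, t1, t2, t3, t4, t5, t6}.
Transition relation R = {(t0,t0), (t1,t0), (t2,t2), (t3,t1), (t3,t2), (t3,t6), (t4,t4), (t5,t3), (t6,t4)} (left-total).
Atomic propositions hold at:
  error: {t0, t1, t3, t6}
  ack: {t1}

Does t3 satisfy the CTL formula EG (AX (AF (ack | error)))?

Sat(ack | error) = {t0, t1, t3, t6}
AF (ack | error): least fixpoint, start Z0 = {t0, t1, t3, t6}, add states with every successor in Z. Z1 = {t0, t1, t3, t5, t6}; fixed.
Sat(AF (ack | error)) = {t0, t1, t3, t5, t6}
Sat(AX (AF (ack | error))) = {s : every successor in {t0, t1, t3, t5, t6}} = {t0, t1, t5}
EG (AX (AF (ack | error))): greatest fixpoint, start Z0 = {t0, t1, t5}, keep only states in Sat with some successor in Z. Z1 = {t0, t1}; fixed.
Sat(EG (AX (AF (ack | error)))) = {t0, t1}
t3 ∉ Sat(EG (AX (AF (ack | error)))) = {t0, t1}, so the formula does not hold at t3.

No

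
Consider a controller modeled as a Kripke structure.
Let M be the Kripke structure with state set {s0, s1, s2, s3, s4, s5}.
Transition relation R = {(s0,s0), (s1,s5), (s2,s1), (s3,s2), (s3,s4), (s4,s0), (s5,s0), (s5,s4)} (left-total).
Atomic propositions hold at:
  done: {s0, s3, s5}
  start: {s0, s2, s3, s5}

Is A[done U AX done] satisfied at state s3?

Sat(AX done) = {s : every successor in {s0, s3, s5}} = {s0, s1, s4}
A[done U AX done]: least fixpoint, start Z0 = Sat(AX done) = {s0, s1, s4}, add states in Sat(done) with every successor in Z. Z1 = {s0, s1, s4, s5}; fixed.
Sat(A[done U AX done]) = {s0, s1, s4, s5}
s3 ∉ Sat(A[done U AX done]) = {s0, s1, s4, s5}, so the formula does not hold at s3.

No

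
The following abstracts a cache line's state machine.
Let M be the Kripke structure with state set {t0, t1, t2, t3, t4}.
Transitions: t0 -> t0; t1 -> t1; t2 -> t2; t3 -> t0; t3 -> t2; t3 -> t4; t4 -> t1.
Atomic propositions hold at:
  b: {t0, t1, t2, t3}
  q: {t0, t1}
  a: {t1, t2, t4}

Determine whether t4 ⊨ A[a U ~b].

Sat(~b) = {t4}
A[a U ~b]: least fixpoint, start Z0 = Sat(~b) = {t4}, add states in Sat(a) with every successor in Z. Already a fixed point.
Sat(A[a U ~b]) = {t4}
t4 ∈ Sat(A[a U ~b]) = {t4}, so the formula holds at t4.

Yes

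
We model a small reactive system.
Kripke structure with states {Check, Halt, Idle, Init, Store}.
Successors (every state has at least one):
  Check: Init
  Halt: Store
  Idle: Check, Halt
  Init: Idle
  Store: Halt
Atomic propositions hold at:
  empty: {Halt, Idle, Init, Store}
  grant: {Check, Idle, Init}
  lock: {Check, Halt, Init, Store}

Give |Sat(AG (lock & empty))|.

2

Sat(lock & empty) = {Halt, Init, Store}
AG (lock & empty): greatest fixpoint, start Z0 = {Halt, Init, Store}, keep only states in Sat with every successor in Z. Z1 = {Halt, Store}; fixed.
Sat(AG (lock & empty)) = {Halt, Store}
|Sat(AG (lock & empty))| = |{Halt, Store}| = 2.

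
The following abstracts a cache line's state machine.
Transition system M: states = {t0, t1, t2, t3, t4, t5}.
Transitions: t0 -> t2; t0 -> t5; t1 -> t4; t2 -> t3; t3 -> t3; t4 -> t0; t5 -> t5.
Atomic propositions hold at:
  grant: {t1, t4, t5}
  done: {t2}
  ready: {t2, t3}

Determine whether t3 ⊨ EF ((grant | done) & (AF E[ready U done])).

Sat(grant | done) = {t1, t2, t4, t5}
E[ready U done]: least fixpoint, start Z0 = Sat(done) = {t2}, add states in Sat(ready) with some successor in Z. Already a fixed point.
Sat(E[ready U done]) = {t2}
AF E[ready U done]: least fixpoint, start Z0 = {t2}, add states with every successor in Z. Already a fixed point.
Sat(AF E[ready U done]) = {t2}
Sat((grant | done) & (AF E[ready U done])) = {t2}
EF ((grant | done) & (AF E[ready U done])): least fixpoint, start Z0 = {t2}, add states with some successor in Z. Z1 = {t0, t2}; Z2 = {t0, t2, t4}; Z3 = {t0, t1, t2, t4}; fixed.
Sat(EF ((grant | done) & (AF E[ready U done]))) = {t0, t1, t2, t4}
t3 ∉ Sat(EF ((grant | done) & (AF E[ready U done]))) = {t0, t1, t2, t4}, so the formula does not hold at t3.

No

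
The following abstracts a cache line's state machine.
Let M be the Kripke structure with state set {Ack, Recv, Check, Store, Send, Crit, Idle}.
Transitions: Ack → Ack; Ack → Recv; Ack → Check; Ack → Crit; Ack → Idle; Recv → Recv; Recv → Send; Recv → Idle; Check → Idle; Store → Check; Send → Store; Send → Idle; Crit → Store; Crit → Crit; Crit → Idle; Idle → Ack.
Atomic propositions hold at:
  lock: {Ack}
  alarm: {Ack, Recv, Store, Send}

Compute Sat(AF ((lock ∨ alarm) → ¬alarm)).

Sat(lock ∨ alarm) = {Ack, Recv, Store, Send}
Sat(¬alarm) = {Check, Crit, Idle}
Sat((lock ∨ alarm) → ¬alarm) = {Check, Crit, Idle}
AF ((lock ∨ alarm) → ¬alarm): least fixpoint, start Z0 = {Check, Crit, Idle}, add states with every successor in Z. Z1 = {Check, Store, Crit, Idle}; Z2 = {Check, Store, Send, Crit, Idle}; fixed.
Sat(AF ((lock ∨ alarm) → ¬alarm)) = {Check, Store, Send, Crit, Idle}

{Check, Store, Send, Crit, Idle}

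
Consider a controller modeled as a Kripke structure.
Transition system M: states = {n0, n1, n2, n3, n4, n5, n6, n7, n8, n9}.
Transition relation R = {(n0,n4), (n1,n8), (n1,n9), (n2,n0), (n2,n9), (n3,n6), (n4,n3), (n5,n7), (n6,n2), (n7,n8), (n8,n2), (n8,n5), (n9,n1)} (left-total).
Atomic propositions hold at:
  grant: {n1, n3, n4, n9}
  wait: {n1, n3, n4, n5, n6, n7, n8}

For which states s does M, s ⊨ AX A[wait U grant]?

{n0, n4, n9}

A[wait U grant]: least fixpoint, start Z0 = Sat(grant) = {n1, n3, n4, n9}, add states in Sat(wait) with every successor in Z. Already a fixed point.
Sat(A[wait U grant]) = {n1, n3, n4, n9}
Sat(AX A[wait U grant]) = {s : every successor in {n1, n3, n4, n9}} = {n0, n4, n9}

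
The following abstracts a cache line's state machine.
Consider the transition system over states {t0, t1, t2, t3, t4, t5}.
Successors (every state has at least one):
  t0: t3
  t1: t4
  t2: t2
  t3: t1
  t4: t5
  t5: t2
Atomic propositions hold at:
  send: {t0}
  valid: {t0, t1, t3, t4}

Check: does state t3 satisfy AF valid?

Yes

AF valid: least fixpoint, start Z0 = {t0, t1, t3, t4}, add states with every successor in Z. Already a fixed point.
Sat(AF valid) = {t0, t1, t3, t4}
t3 ∈ Sat(AF valid) = {t0, t1, t3, t4}, so the formula holds at t3.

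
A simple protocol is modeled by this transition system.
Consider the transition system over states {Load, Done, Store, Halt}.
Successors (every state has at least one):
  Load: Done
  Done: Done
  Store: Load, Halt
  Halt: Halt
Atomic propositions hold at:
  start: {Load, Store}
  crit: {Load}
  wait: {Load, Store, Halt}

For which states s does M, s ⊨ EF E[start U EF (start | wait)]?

Sat(start | wait) = {Load, Store, Halt}
EF (start | wait): least fixpoint, start Z0 = {Load, Store, Halt}, add states with some successor in Z. Already a fixed point.
Sat(EF (start | wait)) = {Load, Store, Halt}
E[start U EF (start | wait)]: least fixpoint, start Z0 = Sat(EF (start | wait)) = {Load, Store, Halt}, add states in Sat(start) with some successor in Z. Already a fixed point.
Sat(E[start U EF (start | wait)]) = {Load, Store, Halt}
EF E[start U EF (start | wait)]: least fixpoint, start Z0 = {Load, Store, Halt}, add states with some successor in Z. Already a fixed point.
Sat(EF E[start U EF (start | wait)]) = {Load, Store, Halt}

{Load, Store, Halt}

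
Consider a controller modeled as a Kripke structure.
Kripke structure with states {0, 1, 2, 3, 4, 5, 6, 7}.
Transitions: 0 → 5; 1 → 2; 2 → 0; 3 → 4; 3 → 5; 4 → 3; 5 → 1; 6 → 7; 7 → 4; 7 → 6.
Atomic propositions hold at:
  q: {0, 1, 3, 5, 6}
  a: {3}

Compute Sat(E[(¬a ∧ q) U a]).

Sat(¬a) = {0, 1, 2, 4, 5, 6, 7}
Sat(¬a ∧ q) = {0, 1, 5, 6}
E[(¬a ∧ q) U a]: least fixpoint, start Z0 = Sat(a) = {3}, add states in Sat(¬a ∧ q) with some successor in Z. Already a fixed point.
Sat(E[(¬a ∧ q) U a]) = {3}

{3}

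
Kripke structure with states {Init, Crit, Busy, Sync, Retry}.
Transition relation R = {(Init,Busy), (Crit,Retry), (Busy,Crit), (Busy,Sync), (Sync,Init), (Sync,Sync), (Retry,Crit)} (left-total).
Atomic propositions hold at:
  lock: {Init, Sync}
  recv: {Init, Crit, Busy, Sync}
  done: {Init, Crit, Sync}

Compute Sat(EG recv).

EG recv: greatest fixpoint, start Z0 = {Init, Crit, Busy, Sync}, keep only states in Sat with some successor in Z. Z1 = {Init, Busy, Sync}; fixed.
Sat(EG recv) = {Init, Busy, Sync}

{Init, Busy, Sync}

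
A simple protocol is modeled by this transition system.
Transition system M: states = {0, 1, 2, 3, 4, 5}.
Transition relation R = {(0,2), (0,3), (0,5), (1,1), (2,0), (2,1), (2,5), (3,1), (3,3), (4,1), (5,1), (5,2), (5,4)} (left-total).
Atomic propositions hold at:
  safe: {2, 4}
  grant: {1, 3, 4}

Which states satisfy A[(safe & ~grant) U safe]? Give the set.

{2, 4}

Sat(~grant) = {0, 2, 5}
Sat(safe & ~grant) = {2}
A[(safe & ~grant) U safe]: least fixpoint, start Z0 = Sat(safe) = {2, 4}, add states in Sat(safe & ~grant) with every successor in Z. Already a fixed point.
Sat(A[(safe & ~grant) U safe]) = {2, 4}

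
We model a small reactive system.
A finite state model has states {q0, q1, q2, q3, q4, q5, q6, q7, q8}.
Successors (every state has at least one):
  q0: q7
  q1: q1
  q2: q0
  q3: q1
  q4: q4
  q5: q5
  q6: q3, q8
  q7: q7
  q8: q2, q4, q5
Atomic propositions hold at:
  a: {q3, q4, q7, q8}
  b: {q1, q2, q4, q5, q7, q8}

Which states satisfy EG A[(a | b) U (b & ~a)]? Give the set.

{q1, q3, q5}

Sat(a | b) = {q1, q2, q3, q4, q5, q7, q8}
Sat(~a) = {q0, q1, q2, q5, q6}
Sat(b & ~a) = {q1, q2, q5}
A[(a | b) U (b & ~a)]: least fixpoint, start Z0 = Sat((b & ~a)) = {q1, q2, q5}, add states in Sat(a | b) with every successor in Z. Z1 = {q1, q2, q3, q5}; fixed.
Sat(A[(a | b) U (b & ~a)]) = {q1, q2, q3, q5}
EG A[(a | b) U (b & ~a)]: greatest fixpoint, start Z0 = {q1, q2, q3, q5}, keep only states in Sat with some successor in Z. Z1 = {q1, q3, q5}; fixed.
Sat(EG A[(a | b) U (b & ~a)]) = {q1, q3, q5}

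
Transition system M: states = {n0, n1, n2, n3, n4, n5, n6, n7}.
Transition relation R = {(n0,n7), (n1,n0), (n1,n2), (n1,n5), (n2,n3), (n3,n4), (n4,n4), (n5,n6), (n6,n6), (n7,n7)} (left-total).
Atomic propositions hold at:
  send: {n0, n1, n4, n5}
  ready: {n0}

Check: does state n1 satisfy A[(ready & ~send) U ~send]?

No

Sat(~send) = {n2, n3, n6, n7}
Sat(ready & ~send) = ∅
A[(ready & ~send) U ~send]: least fixpoint, start Z0 = Sat(~send) = {n2, n3, n6, n7}, add states in Sat(ready & ~send) with every successor in Z. Already a fixed point.
Sat(A[(ready & ~send) U ~send]) = {n2, n3, n6, n7}
n1 ∉ Sat(A[(ready & ~send) U ~send]) = {n2, n3, n6, n7}, so the formula does not hold at n1.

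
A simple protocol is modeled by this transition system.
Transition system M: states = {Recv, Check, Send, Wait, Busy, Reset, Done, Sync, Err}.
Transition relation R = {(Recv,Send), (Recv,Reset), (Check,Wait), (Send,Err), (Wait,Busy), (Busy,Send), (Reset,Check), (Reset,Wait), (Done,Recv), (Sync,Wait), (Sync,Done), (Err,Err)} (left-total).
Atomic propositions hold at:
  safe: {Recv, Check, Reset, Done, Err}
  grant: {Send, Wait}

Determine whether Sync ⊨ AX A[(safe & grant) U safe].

No

Sat(safe & grant) = ∅
A[(safe & grant) U safe]: least fixpoint, start Z0 = Sat(safe) = {Recv, Check, Reset, Done, Err}, add states in Sat(safe & grant) with every successor in Z. Already a fixed point.
Sat(A[(safe & grant) U safe]) = {Recv, Check, Reset, Done, Err}
Sat(AX A[(safe & grant) U safe]) = {s : every successor in {Recv, Check, Reset, Done, Err}} = {Send, Done, Err}
Sync ∉ Sat(AX A[(safe & grant) U safe]) = {Send, Done, Err}, so the formula does not hold at Sync.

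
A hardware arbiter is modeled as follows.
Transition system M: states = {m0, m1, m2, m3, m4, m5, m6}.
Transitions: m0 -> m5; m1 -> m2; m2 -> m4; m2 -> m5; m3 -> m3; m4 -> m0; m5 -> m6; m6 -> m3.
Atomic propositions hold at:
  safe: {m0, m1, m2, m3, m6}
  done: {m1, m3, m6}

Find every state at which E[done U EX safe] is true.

{m1, m3, m4, m5, m6}

Sat(EX safe) = {s : some successor in {m0, m1, m2, m3, m6}} = {m1, m3, m4, m5, m6}
E[done U EX safe]: least fixpoint, start Z0 = Sat(EX safe) = {m1, m3, m4, m5, m6}, add states in Sat(done) with some successor in Z. Already a fixed point.
Sat(E[done U EX safe]) = {m1, m3, m4, m5, m6}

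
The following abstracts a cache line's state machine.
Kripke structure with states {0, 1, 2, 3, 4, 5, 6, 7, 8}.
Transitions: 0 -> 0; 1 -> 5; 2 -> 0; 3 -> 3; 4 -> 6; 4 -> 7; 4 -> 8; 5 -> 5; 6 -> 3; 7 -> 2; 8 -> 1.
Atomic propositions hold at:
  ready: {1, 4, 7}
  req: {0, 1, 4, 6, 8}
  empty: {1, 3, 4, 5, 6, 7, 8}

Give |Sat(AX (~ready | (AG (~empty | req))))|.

Sat(~ready) = {0, 2, 3, 5, 6, 8}
Sat(~empty) = {0, 2}
Sat(~empty | req) = {0, 1, 2, 4, 6, 8}
AG (~empty | req): greatest fixpoint, start Z0 = {0, 1, 2, 4, 6, 8}, keep only states in Sat with every successor in Z. Z1 = {0, 2, 8}; Z2 = {0, 2}; fixed.
Sat(AG (~empty | req)) = {0, 2}
Sat(~ready | (AG (~empty | req))) = {0, 2, 3, 5, 6, 8}
Sat(AX (~ready | (AG (~empty | req)))) = {s : every successor in {0, 2, 3, 5, 6, 8}} = {0, 1, 2, 3, 5, 6, 7}
|Sat(AX (~ready | (AG (~empty | req))))| = |{0, 1, 2, 3, 5, 6, 7}| = 7.

7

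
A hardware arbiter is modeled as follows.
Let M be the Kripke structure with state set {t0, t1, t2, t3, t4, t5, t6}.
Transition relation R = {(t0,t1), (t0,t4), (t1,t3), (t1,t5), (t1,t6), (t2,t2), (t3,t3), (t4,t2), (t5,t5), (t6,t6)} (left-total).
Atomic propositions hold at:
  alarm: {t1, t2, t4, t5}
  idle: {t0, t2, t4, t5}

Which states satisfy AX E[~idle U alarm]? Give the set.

Sat(~idle) = {t1, t3, t6}
E[~idle U alarm]: least fixpoint, start Z0 = Sat(alarm) = {t1, t2, t4, t5}, add states in Sat(~idle) with some successor in Z. Already a fixed point.
Sat(E[~idle U alarm]) = {t1, t2, t4, t5}
Sat(AX E[~idle U alarm]) = {s : every successor in {t1, t2, t4, t5}} = {t0, t2, t4, t5}

{t0, t2, t4, t5}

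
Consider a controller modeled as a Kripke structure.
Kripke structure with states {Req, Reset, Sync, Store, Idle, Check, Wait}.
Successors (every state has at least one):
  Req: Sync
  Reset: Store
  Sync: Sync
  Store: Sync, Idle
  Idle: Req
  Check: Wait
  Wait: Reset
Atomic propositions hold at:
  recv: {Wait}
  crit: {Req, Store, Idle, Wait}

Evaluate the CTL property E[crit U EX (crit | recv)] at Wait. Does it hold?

Yes

Sat(crit | recv) = {Req, Store, Idle, Wait}
Sat(EX (crit | recv)) = {s : some successor in {Req, Store, Idle, Wait}} = {Reset, Store, Idle, Check}
E[crit U EX (crit | recv)]: least fixpoint, start Z0 = Sat(EX (crit | recv)) = {Reset, Store, Idle, Check}, add states in Sat(crit) with some successor in Z. Z1 = {Reset, Store, Idle, Check, Wait}; fixed.
Sat(E[crit U EX (crit | recv)]) = {Reset, Store, Idle, Check, Wait}
Wait ∈ Sat(E[crit U EX (crit | recv)]) = {Reset, Store, Idle, Check, Wait}, so the formula holds at Wait.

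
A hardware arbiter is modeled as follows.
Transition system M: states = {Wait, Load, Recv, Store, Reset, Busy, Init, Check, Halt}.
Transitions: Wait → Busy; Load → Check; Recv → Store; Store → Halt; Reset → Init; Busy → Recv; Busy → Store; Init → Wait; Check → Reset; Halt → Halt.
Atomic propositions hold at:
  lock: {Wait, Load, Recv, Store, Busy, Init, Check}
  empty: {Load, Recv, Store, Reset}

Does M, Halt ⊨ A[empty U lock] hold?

No

A[empty U lock]: least fixpoint, start Z0 = Sat(lock) = {Wait, Load, Recv, Store, Busy, Init, Check}, add states in Sat(empty) with every successor in Z. Z1 = {Wait, Load, Recv, Store, Reset, Busy, Init, Check}; fixed.
Sat(A[empty U lock]) = {Wait, Load, Recv, Store, Reset, Busy, Init, Check}
Halt ∉ Sat(A[empty U lock]) = {Wait, Load, Recv, Store, Reset, Busy, Init, Check}, so the formula does not hold at Halt.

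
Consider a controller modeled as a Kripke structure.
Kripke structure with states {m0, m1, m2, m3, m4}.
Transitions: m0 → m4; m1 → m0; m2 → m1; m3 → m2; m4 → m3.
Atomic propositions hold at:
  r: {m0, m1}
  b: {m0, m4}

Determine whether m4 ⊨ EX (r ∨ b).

No

Sat(r ∨ b) = {m0, m1, m4}
Sat(EX (r ∨ b)) = {s : some successor in {m0, m1, m4}} = {m0, m1, m2}
m4 ∉ Sat(EX (r ∨ b)) = {m0, m1, m2}, so the formula does not hold at m4.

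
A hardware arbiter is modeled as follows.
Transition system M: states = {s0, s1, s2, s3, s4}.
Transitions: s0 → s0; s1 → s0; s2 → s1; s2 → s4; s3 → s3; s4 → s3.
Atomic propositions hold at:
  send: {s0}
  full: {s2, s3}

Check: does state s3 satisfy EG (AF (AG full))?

AG full: greatest fixpoint, start Z0 = {s2, s3}, keep only states in Sat with every successor in Z. Z1 = {s3}; fixed.
Sat(AG full) = {s3}
AF (AG full): least fixpoint, start Z0 = {s3}, add states with every successor in Z. Z1 = {s3, s4}; fixed.
Sat(AF (AG full)) = {s3, s4}
EG (AF (AG full)): greatest fixpoint, start Z0 = {s3, s4}, keep only states in Sat with some successor in Z. Already a fixed point.
Sat(EG (AF (AG full))) = {s3, s4}
s3 ∈ Sat(EG (AF (AG full))) = {s3, s4}, so the formula holds at s3.

Yes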